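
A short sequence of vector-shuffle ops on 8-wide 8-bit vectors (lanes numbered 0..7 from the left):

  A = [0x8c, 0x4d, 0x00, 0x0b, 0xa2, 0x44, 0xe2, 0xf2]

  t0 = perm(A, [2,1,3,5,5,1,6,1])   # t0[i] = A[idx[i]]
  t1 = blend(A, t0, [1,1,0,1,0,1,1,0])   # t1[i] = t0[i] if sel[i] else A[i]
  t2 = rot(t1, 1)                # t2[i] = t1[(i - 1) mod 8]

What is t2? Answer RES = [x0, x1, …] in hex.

RES = [0xf2, 0x00, 0x4d, 0x00, 0x44, 0xa2, 0x4d, 0xe2]

t0 = [0x00, 0x4d, 0x0b, 0x44, 0x44, 0x4d, 0xe2, 0x4d]
t1 = [0x00, 0x4d, 0x00, 0x44, 0xa2, 0x4d, 0xe2, 0xf2]
t2 = [0xf2, 0x00, 0x4d, 0x00, 0x44, 0xa2, 0x4d, 0xe2]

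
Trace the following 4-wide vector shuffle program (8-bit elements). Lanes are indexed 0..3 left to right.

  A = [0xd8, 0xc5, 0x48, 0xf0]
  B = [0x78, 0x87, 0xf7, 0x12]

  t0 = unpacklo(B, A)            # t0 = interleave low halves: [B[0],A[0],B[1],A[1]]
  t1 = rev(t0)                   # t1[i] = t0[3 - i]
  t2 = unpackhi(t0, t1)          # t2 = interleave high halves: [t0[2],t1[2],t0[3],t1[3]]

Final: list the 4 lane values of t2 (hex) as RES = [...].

RES = [0x87, 0xd8, 0xc5, 0x78]

→ t0 |78|d8|87|c5|
→ t1 |c5|87|d8|78|
→ t2 |87|d8|c5|78|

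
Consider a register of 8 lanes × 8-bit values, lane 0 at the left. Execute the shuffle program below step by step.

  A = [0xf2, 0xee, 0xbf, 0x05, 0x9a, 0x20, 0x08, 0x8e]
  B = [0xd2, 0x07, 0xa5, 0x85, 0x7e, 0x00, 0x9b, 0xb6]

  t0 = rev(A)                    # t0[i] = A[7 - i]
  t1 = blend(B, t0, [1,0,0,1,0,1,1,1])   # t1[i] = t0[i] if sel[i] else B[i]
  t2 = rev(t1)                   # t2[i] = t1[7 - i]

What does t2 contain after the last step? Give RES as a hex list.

  t0: 8e 08 20 9a 05 bf ee f2
  t1: 8e 07 a5 9a 7e bf ee f2
  t2: f2 ee bf 7e 9a a5 07 8e

RES = [ 0xf2  0xee  0xbf  0x7e  0x9a  0xa5  0x07  0x8e ]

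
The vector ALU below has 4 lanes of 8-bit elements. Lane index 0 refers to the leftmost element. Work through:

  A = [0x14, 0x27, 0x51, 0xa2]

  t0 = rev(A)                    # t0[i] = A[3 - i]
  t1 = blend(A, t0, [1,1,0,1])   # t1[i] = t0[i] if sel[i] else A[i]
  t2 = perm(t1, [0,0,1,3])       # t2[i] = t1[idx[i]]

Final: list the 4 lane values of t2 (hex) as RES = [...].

  t0: a2 51 27 14
  t1: a2 51 51 14
  t2: a2 a2 51 14

RES = [0xa2, 0xa2, 0x51, 0x14]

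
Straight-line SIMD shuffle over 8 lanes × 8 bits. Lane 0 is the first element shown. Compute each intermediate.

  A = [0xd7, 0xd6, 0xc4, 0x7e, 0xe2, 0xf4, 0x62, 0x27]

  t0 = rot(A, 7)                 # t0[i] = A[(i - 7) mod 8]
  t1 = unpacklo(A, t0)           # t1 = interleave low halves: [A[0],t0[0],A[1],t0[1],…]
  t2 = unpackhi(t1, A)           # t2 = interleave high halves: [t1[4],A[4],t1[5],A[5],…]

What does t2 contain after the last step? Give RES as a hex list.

  t0: d6 c4 7e e2 f4 62 27 d7
  t1: d7 d6 d6 c4 c4 7e 7e e2
  t2: c4 e2 7e f4 7e 62 e2 27

RES = [ 0xc4  0xe2  0x7e  0xf4  0x7e  0x62  0xe2  0x27 ]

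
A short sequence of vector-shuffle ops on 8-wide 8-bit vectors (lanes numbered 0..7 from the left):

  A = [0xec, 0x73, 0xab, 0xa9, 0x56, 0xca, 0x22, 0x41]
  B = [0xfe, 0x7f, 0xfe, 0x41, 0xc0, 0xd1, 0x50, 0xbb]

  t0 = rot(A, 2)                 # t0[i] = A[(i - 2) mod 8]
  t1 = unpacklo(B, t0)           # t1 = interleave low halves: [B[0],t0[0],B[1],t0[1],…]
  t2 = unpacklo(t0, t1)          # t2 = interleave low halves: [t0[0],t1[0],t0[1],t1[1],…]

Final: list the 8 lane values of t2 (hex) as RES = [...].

  t0: 22 41 ec 73 ab a9 56 ca
  t1: fe 22 7f 41 fe ec 41 73
  t2: 22 fe 41 22 ec 7f 73 41

RES = [ 0x22  0xfe  0x41  0x22  0xec  0x7f  0x73  0x41 ]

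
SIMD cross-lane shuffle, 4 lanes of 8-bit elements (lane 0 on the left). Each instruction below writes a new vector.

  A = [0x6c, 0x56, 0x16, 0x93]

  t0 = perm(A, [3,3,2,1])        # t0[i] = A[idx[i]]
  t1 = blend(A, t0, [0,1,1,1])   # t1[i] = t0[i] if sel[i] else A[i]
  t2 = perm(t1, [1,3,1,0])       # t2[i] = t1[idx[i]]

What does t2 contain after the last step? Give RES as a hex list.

  t0: 93 93 16 56
  t1: 6c 93 16 56
  t2: 93 56 93 6c

RES = [0x93, 0x56, 0x93, 0x6c]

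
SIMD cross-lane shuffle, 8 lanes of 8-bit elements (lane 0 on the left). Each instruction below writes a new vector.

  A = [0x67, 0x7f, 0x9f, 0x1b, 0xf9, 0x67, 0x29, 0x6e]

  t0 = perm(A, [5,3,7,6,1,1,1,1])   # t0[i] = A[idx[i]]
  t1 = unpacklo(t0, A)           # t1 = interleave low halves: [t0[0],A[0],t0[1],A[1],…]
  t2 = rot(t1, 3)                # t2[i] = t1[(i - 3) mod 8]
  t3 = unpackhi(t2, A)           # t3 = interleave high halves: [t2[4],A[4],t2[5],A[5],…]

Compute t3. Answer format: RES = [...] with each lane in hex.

t0 = [0x67, 0x1b, 0x6e, 0x29, 0x7f, 0x7f, 0x7f, 0x7f]
t1 = [0x67, 0x67, 0x1b, 0x7f, 0x6e, 0x9f, 0x29, 0x1b]
t2 = [0x9f, 0x29, 0x1b, 0x67, 0x67, 0x1b, 0x7f, 0x6e]
t3 = [0x67, 0xf9, 0x1b, 0x67, 0x7f, 0x29, 0x6e, 0x6e]

RES = [0x67, 0xf9, 0x1b, 0x67, 0x7f, 0x29, 0x6e, 0x6e]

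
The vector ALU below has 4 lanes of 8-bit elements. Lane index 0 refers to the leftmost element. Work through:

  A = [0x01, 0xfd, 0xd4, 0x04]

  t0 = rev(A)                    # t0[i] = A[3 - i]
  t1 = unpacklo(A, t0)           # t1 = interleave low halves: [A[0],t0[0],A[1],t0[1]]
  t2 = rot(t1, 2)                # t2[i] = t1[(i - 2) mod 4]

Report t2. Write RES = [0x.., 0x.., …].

t0 = [0x04, 0xd4, 0xfd, 0x01]
t1 = [0x01, 0x04, 0xfd, 0xd4]
t2 = [0xfd, 0xd4, 0x01, 0x04]

RES = [ 0xfd  0xd4  0x01  0x04 ]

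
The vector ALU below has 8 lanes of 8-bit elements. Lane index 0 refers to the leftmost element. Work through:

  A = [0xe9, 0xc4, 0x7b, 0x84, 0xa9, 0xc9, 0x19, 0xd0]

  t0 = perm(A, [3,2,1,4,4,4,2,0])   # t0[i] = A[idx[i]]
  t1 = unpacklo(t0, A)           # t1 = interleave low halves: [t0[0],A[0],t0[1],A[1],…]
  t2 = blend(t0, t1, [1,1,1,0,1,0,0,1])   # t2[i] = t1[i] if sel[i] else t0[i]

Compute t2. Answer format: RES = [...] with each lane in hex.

  t0: 84 7b c4 a9 a9 a9 7b e9
  t1: 84 e9 7b c4 c4 7b a9 84
  t2: 84 e9 7b a9 c4 a9 7b 84

RES = [0x84, 0xe9, 0x7b, 0xa9, 0xc4, 0xa9, 0x7b, 0x84]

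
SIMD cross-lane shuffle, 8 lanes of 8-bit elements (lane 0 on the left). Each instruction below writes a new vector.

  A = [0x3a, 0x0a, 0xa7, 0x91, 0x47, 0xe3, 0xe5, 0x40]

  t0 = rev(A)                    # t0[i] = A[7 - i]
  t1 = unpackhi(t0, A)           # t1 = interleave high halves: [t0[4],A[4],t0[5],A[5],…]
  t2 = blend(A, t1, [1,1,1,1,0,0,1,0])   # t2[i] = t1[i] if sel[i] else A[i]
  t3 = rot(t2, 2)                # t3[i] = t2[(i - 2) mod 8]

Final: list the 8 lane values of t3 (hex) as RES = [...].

  t0: 40 e5 e3 47 91 a7 0a 3a
  t1: 91 47 a7 e3 0a e5 3a 40
  t2: 91 47 a7 e3 47 e3 3a 40
  t3: 3a 40 91 47 a7 e3 47 e3

RES = [ 0x3a  0x40  0x91  0x47  0xa7  0xe3  0x47  0xe3 ]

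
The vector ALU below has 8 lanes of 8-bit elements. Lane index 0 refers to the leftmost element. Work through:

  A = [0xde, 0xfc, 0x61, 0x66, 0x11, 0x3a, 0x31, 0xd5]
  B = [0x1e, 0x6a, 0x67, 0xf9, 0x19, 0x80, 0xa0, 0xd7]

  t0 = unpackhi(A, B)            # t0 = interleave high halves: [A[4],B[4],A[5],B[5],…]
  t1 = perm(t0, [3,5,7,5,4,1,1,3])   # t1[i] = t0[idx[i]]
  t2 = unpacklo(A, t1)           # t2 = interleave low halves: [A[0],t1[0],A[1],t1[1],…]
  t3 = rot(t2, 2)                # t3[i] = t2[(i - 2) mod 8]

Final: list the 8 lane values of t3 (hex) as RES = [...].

  t0: 11 19 3a 80 31 a0 d5 d7
  t1: 80 a0 d7 a0 31 19 19 80
  t2: de 80 fc a0 61 d7 66 a0
  t3: 66 a0 de 80 fc a0 61 d7

RES = [ 0x66  0xa0  0xde  0x80  0xfc  0xa0  0x61  0xd7 ]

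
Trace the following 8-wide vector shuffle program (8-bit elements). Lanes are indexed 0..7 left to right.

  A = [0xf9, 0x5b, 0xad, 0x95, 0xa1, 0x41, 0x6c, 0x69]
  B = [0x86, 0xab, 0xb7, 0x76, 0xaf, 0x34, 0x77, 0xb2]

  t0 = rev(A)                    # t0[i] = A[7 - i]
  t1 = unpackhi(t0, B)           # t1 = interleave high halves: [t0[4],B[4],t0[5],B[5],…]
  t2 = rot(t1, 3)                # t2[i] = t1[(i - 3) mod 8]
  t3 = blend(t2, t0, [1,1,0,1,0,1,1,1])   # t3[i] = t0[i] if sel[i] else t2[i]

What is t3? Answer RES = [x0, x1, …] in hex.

  t0: 69 6c 41 a1 95 ad 5b f9
  t1: 95 af ad 34 5b 77 f9 b2
  t2: 77 f9 b2 95 af ad 34 5b
  t3: 69 6c b2 a1 af ad 5b f9

RES = [ 0x69  0x6c  0xb2  0xa1  0xaf  0xad  0x5b  0xf9 ]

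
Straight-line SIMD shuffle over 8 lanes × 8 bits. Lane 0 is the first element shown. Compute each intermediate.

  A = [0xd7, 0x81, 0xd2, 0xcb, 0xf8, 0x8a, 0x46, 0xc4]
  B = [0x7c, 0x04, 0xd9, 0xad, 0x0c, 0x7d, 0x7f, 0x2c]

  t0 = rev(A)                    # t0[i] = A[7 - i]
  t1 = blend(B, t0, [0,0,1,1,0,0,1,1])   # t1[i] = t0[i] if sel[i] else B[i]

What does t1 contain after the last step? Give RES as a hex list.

RES = [0x7c, 0x04, 0x8a, 0xf8, 0x0c, 0x7d, 0x81, 0xd7]

  t0: c4 46 8a f8 cb d2 81 d7
  t1: 7c 04 8a f8 0c 7d 81 d7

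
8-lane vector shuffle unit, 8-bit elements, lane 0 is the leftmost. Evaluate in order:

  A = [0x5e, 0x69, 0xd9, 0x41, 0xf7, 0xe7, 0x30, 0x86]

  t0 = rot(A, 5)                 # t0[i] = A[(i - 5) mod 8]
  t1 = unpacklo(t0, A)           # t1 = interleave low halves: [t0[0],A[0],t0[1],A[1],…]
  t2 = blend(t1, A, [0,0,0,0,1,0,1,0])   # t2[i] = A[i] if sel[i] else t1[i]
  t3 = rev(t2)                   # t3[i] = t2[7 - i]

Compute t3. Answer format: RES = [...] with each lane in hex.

RES = [0x41, 0x30, 0xd9, 0xf7, 0x69, 0xf7, 0x5e, 0x41]

  t0: 41 f7 e7 30 86 5e 69 d9
  t1: 41 5e f7 69 e7 d9 30 41
  t2: 41 5e f7 69 f7 d9 30 41
  t3: 41 30 d9 f7 69 f7 5e 41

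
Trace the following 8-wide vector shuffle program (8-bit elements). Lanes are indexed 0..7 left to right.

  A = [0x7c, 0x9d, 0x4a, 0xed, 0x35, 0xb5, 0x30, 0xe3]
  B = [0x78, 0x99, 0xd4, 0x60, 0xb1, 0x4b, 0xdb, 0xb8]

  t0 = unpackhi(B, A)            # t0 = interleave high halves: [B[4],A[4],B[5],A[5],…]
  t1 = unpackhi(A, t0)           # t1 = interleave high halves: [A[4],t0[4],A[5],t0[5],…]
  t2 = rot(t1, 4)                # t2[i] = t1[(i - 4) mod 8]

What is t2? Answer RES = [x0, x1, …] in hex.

RES = [ 0x30  0xb8  0xe3  0xe3  0x35  0xdb  0xb5  0x30 ]

→ t0 |b1|35|4b|b5|db|30|b8|e3|
→ t1 |35|db|b5|30|30|b8|e3|e3|
→ t2 |30|b8|e3|e3|35|db|b5|30|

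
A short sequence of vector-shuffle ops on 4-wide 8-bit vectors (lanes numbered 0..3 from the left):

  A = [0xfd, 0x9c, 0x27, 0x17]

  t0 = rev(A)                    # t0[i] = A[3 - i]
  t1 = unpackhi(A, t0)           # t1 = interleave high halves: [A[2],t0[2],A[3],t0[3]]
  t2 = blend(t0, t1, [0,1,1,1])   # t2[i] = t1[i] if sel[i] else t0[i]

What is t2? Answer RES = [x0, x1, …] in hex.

  t0: 17 27 9c fd
  t1: 27 9c 17 fd
  t2: 17 9c 17 fd

RES = [0x17, 0x9c, 0x17, 0xfd]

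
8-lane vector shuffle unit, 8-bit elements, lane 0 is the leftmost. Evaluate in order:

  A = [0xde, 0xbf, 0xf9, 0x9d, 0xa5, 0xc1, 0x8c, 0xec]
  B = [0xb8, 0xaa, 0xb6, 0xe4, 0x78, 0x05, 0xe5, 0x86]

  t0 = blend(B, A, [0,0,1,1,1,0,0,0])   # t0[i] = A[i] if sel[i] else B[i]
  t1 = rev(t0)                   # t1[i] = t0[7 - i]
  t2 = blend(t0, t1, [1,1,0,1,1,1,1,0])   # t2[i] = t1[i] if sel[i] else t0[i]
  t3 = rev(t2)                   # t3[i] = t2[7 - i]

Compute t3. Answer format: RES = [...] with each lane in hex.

  t0: b8 aa f9 9d a5 05 e5 86
  t1: 86 e5 05 a5 9d f9 aa b8
  t2: 86 e5 f9 a5 9d f9 aa 86
  t3: 86 aa f9 9d a5 f9 e5 86

RES = [ 0x86  0xaa  0xf9  0x9d  0xa5  0xf9  0xe5  0x86 ]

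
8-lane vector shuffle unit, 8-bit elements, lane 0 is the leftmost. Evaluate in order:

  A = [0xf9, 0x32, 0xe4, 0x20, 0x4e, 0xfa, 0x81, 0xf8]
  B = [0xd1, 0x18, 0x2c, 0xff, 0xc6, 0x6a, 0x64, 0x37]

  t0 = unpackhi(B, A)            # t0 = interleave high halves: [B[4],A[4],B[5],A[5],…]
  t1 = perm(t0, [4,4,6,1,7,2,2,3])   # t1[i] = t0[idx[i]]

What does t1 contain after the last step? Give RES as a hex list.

RES = [0x64, 0x64, 0x37, 0x4e, 0xf8, 0x6a, 0x6a, 0xfa]

→ t0 |c6|4e|6a|fa|64|81|37|f8|
→ t1 |64|64|37|4e|f8|6a|6a|fa|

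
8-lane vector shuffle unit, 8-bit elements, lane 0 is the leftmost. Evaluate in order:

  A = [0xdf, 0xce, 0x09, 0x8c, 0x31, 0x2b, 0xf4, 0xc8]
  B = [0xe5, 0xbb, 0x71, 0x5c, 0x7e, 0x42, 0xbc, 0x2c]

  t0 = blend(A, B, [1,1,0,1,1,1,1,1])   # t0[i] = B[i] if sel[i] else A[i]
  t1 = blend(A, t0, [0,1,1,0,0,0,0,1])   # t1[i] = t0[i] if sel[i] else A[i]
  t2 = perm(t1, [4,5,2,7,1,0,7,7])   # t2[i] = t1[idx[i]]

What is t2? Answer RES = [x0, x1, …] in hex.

RES = [0x31, 0x2b, 0x09, 0x2c, 0xbb, 0xdf, 0x2c, 0x2c]

→ t0 |e5|bb|09|5c|7e|42|bc|2c|
→ t1 |df|bb|09|8c|31|2b|f4|2c|
→ t2 |31|2b|09|2c|bb|df|2c|2c|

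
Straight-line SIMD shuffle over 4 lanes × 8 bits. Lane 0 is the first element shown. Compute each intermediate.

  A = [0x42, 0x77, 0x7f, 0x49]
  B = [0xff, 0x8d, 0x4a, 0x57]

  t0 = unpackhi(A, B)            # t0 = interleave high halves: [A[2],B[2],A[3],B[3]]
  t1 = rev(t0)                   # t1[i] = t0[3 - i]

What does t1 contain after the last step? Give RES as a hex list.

t0 = [0x7f, 0x4a, 0x49, 0x57]
t1 = [0x57, 0x49, 0x4a, 0x7f]

RES = [ 0x57  0x49  0x4a  0x7f ]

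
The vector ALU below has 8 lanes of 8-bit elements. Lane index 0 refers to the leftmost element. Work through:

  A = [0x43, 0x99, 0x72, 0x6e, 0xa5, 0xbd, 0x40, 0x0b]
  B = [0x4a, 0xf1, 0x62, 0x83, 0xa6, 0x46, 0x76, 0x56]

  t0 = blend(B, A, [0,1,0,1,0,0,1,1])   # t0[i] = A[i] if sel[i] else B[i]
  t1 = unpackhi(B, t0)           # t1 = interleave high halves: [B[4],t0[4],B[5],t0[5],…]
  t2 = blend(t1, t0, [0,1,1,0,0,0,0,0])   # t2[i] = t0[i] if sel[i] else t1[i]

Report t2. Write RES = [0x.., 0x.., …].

  t0: 4a 99 62 6e a6 46 40 0b
  t1: a6 a6 46 46 76 40 56 0b
  t2: a6 99 62 46 76 40 56 0b

RES = [ 0xa6  0x99  0x62  0x46  0x76  0x40  0x56  0x0b ]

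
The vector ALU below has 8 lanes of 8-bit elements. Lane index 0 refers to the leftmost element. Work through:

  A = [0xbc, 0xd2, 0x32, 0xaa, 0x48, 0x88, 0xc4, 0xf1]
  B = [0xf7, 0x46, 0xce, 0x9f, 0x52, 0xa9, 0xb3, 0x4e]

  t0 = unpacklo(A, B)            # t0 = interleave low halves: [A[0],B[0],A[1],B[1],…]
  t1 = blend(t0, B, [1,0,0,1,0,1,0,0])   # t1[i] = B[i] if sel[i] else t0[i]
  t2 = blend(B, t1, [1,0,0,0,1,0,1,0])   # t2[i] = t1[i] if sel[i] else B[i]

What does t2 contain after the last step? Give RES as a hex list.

RES = [0xf7, 0x46, 0xce, 0x9f, 0x32, 0xa9, 0xaa, 0x4e]

  t0: bc f7 d2 46 32 ce aa 9f
  t1: f7 f7 d2 9f 32 a9 aa 9f
  t2: f7 46 ce 9f 32 a9 aa 4e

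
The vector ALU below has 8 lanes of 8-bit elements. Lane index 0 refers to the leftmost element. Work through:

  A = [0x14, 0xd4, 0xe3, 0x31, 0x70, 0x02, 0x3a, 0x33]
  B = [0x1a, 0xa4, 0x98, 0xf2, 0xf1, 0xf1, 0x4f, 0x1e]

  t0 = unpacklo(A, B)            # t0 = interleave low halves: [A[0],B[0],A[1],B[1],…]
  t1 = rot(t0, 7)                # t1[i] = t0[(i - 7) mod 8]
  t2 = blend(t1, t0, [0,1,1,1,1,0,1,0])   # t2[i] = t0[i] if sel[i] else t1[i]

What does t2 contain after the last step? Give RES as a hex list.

→ t0 |14|1a|d4|a4|e3|98|31|f2|
→ t1 |1a|d4|a4|e3|98|31|f2|14|
→ t2 |1a|1a|d4|a4|e3|31|31|14|

RES = [ 0x1a  0x1a  0xd4  0xa4  0xe3  0x31  0x31  0x14 ]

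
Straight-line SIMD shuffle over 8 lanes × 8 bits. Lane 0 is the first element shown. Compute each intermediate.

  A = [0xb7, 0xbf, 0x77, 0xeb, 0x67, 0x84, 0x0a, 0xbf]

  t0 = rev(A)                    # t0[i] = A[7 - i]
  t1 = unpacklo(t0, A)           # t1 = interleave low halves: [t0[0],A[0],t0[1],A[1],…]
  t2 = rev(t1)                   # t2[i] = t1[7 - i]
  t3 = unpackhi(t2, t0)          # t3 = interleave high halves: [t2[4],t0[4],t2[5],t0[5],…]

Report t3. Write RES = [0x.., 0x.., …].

RES = [0xbf, 0xeb, 0x0a, 0x77, 0xb7, 0xbf, 0xbf, 0xb7]

  t0: bf 0a 84 67 eb 77 bf b7
  t1: bf b7 0a bf 84 77 67 eb
  t2: eb 67 77 84 bf 0a b7 bf
  t3: bf eb 0a 77 b7 bf bf b7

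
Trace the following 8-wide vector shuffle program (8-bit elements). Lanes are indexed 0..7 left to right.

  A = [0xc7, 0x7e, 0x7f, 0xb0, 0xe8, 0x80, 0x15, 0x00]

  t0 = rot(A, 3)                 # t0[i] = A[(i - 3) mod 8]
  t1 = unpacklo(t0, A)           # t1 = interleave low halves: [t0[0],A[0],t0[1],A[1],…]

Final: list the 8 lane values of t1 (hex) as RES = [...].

RES = [0x80, 0xc7, 0x15, 0x7e, 0x00, 0x7f, 0xc7, 0xb0]

t0 = [0x80, 0x15, 0x00, 0xc7, 0x7e, 0x7f, 0xb0, 0xe8]
t1 = [0x80, 0xc7, 0x15, 0x7e, 0x00, 0x7f, 0xc7, 0xb0]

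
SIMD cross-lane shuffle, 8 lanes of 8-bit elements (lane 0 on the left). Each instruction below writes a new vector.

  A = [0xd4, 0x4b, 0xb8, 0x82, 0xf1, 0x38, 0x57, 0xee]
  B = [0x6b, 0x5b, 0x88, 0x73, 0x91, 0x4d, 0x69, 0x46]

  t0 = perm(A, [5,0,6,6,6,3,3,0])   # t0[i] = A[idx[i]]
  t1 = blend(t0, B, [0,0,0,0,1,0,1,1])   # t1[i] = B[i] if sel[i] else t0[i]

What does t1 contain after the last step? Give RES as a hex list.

RES = [ 0x38  0xd4  0x57  0x57  0x91  0x82  0x69  0x46 ]

t0 = [0x38, 0xd4, 0x57, 0x57, 0x57, 0x82, 0x82, 0xd4]
t1 = [0x38, 0xd4, 0x57, 0x57, 0x91, 0x82, 0x69, 0x46]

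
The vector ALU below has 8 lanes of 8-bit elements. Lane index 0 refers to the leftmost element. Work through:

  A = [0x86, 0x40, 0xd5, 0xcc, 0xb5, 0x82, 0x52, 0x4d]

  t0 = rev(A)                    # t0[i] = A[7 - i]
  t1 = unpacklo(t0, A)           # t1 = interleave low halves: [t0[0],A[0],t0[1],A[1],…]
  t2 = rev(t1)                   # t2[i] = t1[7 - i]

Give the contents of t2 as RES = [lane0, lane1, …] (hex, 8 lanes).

RES = [ 0xcc  0xb5  0xd5  0x82  0x40  0x52  0x86  0x4d ]

  t0: 4d 52 82 b5 cc d5 40 86
  t1: 4d 86 52 40 82 d5 b5 cc
  t2: cc b5 d5 82 40 52 86 4d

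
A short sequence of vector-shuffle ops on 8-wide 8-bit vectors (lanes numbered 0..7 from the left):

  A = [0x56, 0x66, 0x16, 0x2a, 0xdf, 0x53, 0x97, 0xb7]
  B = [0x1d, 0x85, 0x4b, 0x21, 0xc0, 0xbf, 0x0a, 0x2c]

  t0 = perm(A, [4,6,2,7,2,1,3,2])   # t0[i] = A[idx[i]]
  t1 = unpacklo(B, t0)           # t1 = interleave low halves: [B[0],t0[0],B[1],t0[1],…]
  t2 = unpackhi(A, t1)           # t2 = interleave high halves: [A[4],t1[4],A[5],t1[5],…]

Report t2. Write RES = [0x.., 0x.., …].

RES = [0xdf, 0x4b, 0x53, 0x16, 0x97, 0x21, 0xb7, 0xb7]

  t0: df 97 16 b7 16 66 2a 16
  t1: 1d df 85 97 4b 16 21 b7
  t2: df 4b 53 16 97 21 b7 b7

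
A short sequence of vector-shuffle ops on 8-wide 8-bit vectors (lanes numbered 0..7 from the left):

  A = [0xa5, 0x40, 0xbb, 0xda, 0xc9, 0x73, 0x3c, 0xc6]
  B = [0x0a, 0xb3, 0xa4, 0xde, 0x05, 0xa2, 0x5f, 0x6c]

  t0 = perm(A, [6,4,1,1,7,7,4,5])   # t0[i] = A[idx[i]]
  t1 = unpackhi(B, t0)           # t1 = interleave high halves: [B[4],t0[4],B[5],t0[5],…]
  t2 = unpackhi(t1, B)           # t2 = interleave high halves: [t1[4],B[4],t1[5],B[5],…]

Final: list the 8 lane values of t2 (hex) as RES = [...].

RES = [0x5f, 0x05, 0xc9, 0xa2, 0x6c, 0x5f, 0x73, 0x6c]

→ t0 |3c|c9|40|40|c6|c6|c9|73|
→ t1 |05|c6|a2|c6|5f|c9|6c|73|
→ t2 |5f|05|c9|a2|6c|5f|73|6c|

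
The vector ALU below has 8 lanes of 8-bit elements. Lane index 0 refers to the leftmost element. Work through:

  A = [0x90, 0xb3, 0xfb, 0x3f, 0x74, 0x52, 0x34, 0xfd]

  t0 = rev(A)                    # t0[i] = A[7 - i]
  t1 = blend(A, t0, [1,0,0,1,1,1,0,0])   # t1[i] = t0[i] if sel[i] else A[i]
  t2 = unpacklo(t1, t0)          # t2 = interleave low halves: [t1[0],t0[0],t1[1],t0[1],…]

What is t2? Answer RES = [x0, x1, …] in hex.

RES = [0xfd, 0xfd, 0xb3, 0x34, 0xfb, 0x52, 0x74, 0x74]

→ t0 |fd|34|52|74|3f|fb|b3|90|
→ t1 |fd|b3|fb|74|3f|fb|34|fd|
→ t2 |fd|fd|b3|34|fb|52|74|74|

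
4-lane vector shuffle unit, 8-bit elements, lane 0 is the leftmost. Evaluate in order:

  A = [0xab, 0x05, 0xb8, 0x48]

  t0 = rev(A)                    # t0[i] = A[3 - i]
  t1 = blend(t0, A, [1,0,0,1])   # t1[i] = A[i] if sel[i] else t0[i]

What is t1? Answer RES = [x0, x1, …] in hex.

  t0: 48 b8 05 ab
  t1: ab b8 05 48

RES = [ 0xab  0xb8  0x05  0x48 ]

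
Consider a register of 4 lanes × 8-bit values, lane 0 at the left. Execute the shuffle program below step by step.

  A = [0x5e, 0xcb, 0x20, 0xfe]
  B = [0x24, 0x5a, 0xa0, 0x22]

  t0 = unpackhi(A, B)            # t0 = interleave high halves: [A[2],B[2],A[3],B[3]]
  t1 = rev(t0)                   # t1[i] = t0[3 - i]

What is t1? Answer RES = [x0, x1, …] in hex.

→ t0 |20|a0|fe|22|
→ t1 |22|fe|a0|20|

RES = [0x22, 0xfe, 0xa0, 0x20]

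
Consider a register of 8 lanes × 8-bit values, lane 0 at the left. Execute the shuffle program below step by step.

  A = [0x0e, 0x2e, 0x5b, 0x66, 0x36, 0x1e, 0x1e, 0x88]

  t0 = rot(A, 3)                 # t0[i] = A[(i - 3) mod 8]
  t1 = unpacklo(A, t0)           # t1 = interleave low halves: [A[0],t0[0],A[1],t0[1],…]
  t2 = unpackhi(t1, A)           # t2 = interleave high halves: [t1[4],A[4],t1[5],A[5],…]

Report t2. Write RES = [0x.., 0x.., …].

RES = [ 0x5b  0x36  0x88  0x1e  0x66  0x1e  0x0e  0x88 ]

→ t0 |1e|1e|88|0e|2e|5b|66|36|
→ t1 |0e|1e|2e|1e|5b|88|66|0e|
→ t2 |5b|36|88|1e|66|1e|0e|88|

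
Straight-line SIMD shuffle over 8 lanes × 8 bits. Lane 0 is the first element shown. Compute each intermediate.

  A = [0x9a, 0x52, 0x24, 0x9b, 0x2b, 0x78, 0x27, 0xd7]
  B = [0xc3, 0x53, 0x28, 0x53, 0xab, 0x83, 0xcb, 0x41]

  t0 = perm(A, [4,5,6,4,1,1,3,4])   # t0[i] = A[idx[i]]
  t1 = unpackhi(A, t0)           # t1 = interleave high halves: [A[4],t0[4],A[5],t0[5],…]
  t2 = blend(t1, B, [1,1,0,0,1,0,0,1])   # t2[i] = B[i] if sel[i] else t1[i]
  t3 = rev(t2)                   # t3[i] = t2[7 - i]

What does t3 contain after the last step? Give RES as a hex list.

RES = [0x41, 0xd7, 0x9b, 0xab, 0x52, 0x78, 0x53, 0xc3]

t0 = [0x2b, 0x78, 0x27, 0x2b, 0x52, 0x52, 0x9b, 0x2b]
t1 = [0x2b, 0x52, 0x78, 0x52, 0x27, 0x9b, 0xd7, 0x2b]
t2 = [0xc3, 0x53, 0x78, 0x52, 0xab, 0x9b, 0xd7, 0x41]
t3 = [0x41, 0xd7, 0x9b, 0xab, 0x52, 0x78, 0x53, 0xc3]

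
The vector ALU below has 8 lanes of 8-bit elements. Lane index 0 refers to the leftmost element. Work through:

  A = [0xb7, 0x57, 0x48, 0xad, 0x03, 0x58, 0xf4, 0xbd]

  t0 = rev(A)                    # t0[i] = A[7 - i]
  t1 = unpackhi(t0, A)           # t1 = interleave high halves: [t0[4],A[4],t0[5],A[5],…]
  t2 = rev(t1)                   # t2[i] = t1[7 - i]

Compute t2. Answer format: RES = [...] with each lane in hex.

RES = [ 0xbd  0xb7  0xf4  0x57  0x58  0x48  0x03  0xad ]

t0 = [0xbd, 0xf4, 0x58, 0x03, 0xad, 0x48, 0x57, 0xb7]
t1 = [0xad, 0x03, 0x48, 0x58, 0x57, 0xf4, 0xb7, 0xbd]
t2 = [0xbd, 0xb7, 0xf4, 0x57, 0x58, 0x48, 0x03, 0xad]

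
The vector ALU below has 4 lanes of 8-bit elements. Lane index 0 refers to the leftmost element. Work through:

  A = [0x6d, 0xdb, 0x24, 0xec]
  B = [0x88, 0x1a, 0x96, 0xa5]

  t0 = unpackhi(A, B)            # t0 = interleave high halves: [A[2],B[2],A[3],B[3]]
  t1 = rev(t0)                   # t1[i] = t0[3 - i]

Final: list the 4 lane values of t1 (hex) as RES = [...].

RES = [0xa5, 0xec, 0x96, 0x24]

t0 = [0x24, 0x96, 0xec, 0xa5]
t1 = [0xa5, 0xec, 0x96, 0x24]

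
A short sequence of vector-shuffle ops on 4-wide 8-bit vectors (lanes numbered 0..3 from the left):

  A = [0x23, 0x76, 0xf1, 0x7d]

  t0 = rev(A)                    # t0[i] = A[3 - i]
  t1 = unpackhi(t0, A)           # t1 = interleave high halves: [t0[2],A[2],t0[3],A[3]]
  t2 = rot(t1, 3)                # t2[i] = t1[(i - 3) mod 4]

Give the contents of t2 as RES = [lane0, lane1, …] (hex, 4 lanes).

RES = [0xf1, 0x23, 0x7d, 0x76]

t0 = [0x7d, 0xf1, 0x76, 0x23]
t1 = [0x76, 0xf1, 0x23, 0x7d]
t2 = [0xf1, 0x23, 0x7d, 0x76]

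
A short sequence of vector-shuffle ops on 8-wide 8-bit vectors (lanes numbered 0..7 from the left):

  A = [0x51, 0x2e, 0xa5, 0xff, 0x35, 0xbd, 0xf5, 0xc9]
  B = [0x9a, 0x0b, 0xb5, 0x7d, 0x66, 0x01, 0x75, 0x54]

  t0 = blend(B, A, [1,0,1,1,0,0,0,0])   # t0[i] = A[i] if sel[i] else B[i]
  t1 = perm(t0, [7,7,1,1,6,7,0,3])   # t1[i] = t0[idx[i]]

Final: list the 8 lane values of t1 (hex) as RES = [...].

→ t0 |51|0b|a5|ff|66|01|75|54|
→ t1 |54|54|0b|0b|75|54|51|ff|

RES = [0x54, 0x54, 0x0b, 0x0b, 0x75, 0x54, 0x51, 0xff]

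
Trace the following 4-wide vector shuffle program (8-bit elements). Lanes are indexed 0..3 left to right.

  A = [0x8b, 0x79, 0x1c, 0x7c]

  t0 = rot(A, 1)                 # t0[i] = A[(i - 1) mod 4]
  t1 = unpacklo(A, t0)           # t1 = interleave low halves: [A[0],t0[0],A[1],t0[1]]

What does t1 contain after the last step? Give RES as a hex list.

RES = [0x8b, 0x7c, 0x79, 0x8b]

t0 = [0x7c, 0x8b, 0x79, 0x1c]
t1 = [0x8b, 0x7c, 0x79, 0x8b]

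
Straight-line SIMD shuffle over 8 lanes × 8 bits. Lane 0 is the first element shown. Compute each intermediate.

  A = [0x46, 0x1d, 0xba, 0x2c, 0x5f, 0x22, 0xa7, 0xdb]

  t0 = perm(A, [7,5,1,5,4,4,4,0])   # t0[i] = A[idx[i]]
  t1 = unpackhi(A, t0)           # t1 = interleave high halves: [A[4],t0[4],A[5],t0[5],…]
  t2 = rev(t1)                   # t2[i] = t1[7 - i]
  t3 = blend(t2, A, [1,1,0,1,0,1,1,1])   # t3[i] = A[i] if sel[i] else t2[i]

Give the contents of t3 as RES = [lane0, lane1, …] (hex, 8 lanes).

RES = [0x46, 0x1d, 0x5f, 0x2c, 0x5f, 0x22, 0xa7, 0xdb]

t0 = [0xdb, 0x22, 0x1d, 0x22, 0x5f, 0x5f, 0x5f, 0x46]
t1 = [0x5f, 0x5f, 0x22, 0x5f, 0xa7, 0x5f, 0xdb, 0x46]
t2 = [0x46, 0xdb, 0x5f, 0xa7, 0x5f, 0x22, 0x5f, 0x5f]
t3 = [0x46, 0x1d, 0x5f, 0x2c, 0x5f, 0x22, 0xa7, 0xdb]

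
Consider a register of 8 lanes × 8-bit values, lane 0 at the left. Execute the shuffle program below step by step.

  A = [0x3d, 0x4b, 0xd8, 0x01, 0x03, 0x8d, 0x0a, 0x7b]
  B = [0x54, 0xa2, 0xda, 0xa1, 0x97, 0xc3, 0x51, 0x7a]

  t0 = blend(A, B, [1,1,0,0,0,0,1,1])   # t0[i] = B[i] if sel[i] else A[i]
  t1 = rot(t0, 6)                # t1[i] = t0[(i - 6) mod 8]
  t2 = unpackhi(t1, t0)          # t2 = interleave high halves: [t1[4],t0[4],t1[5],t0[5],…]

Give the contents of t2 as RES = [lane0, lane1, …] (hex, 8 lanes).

→ t0 |54|a2|d8|01|03|8d|51|7a|
→ t1 |d8|01|03|8d|51|7a|54|a2|
→ t2 |51|03|7a|8d|54|51|a2|7a|

RES = [0x51, 0x03, 0x7a, 0x8d, 0x54, 0x51, 0xa2, 0x7a]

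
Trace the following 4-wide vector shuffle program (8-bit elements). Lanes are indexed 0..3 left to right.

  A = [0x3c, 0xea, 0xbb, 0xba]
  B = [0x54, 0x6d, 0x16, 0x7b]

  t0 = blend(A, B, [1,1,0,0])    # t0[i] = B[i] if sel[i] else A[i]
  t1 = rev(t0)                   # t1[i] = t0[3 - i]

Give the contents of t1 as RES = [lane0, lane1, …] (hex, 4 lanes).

RES = [0xba, 0xbb, 0x6d, 0x54]

→ t0 |54|6d|bb|ba|
→ t1 |ba|bb|6d|54|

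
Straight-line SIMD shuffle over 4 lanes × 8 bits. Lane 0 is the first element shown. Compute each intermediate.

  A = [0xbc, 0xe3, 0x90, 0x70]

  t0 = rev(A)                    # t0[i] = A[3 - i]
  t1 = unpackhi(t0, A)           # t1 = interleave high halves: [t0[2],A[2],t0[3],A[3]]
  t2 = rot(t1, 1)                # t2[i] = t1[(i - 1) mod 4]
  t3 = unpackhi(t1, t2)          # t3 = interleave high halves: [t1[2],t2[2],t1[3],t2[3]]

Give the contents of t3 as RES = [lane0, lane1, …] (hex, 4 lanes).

→ t0 |70|90|e3|bc|
→ t1 |e3|90|bc|70|
→ t2 |70|e3|90|bc|
→ t3 |bc|90|70|bc|

RES = [0xbc, 0x90, 0x70, 0xbc]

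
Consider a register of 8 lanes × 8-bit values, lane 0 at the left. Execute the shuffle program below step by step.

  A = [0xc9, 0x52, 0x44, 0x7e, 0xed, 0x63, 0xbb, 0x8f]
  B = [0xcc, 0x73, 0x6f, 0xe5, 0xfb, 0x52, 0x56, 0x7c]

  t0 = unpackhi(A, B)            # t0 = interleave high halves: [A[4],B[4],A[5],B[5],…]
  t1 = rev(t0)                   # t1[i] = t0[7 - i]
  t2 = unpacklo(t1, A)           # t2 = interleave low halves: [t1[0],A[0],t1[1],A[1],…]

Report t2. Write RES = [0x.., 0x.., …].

RES = [ 0x7c  0xc9  0x8f  0x52  0x56  0x44  0xbb  0x7e ]

→ t0 |ed|fb|63|52|bb|56|8f|7c|
→ t1 |7c|8f|56|bb|52|63|fb|ed|
→ t2 |7c|c9|8f|52|56|44|bb|7e|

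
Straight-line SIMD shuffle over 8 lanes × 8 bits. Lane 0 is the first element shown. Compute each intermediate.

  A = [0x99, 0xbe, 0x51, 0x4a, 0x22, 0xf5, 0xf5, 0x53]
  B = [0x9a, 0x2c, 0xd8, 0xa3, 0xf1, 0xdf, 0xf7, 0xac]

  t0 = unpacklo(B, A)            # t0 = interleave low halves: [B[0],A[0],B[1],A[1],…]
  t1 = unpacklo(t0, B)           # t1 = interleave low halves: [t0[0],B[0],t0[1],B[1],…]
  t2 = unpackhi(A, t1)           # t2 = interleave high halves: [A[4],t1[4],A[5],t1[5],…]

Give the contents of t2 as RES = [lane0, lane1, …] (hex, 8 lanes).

→ t0 |9a|99|2c|be|d8|51|a3|4a|
→ t1 |9a|9a|99|2c|2c|d8|be|a3|
→ t2 |22|2c|f5|d8|f5|be|53|a3|

RES = [0x22, 0x2c, 0xf5, 0xd8, 0xf5, 0xbe, 0x53, 0xa3]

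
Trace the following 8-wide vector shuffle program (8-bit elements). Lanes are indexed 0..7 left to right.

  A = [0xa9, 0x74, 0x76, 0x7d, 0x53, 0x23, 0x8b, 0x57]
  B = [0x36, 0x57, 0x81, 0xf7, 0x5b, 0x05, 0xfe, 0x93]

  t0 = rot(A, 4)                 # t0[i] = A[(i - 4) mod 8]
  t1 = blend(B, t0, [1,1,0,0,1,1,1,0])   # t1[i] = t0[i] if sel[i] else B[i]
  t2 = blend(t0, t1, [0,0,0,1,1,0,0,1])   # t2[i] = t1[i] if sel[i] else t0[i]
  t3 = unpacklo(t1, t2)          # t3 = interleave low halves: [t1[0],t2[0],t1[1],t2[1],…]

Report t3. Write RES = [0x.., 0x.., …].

  t0: 53 23 8b 57 a9 74 76 7d
  t1: 53 23 81 f7 a9 74 76 93
  t2: 53 23 8b f7 a9 74 76 93
  t3: 53 53 23 23 81 8b f7 f7

RES = [ 0x53  0x53  0x23  0x23  0x81  0x8b  0xf7  0xf7 ]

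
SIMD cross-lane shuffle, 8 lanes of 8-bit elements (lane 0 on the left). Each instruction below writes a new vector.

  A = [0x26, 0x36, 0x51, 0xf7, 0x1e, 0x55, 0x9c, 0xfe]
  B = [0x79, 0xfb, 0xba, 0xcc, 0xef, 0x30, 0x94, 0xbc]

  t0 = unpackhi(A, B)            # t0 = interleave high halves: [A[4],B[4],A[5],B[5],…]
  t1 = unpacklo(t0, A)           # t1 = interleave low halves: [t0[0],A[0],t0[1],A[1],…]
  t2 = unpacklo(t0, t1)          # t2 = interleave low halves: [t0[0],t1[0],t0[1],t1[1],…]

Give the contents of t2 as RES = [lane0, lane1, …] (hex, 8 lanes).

RES = [0x1e, 0x1e, 0xef, 0x26, 0x55, 0xef, 0x30, 0x36]

  t0: 1e ef 55 30 9c 94 fe bc
  t1: 1e 26 ef 36 55 51 30 f7
  t2: 1e 1e ef 26 55 ef 30 36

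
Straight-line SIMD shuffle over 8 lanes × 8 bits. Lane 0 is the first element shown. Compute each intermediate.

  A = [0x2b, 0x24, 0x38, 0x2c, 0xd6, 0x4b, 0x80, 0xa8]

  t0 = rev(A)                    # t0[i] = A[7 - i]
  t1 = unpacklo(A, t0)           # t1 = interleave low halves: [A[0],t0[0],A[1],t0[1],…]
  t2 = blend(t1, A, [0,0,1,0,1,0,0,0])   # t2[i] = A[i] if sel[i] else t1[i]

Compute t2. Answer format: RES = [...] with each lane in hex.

→ t0 |a8|80|4b|d6|2c|38|24|2b|
→ t1 |2b|a8|24|80|38|4b|2c|d6|
→ t2 |2b|a8|38|80|d6|4b|2c|d6|

RES = [0x2b, 0xa8, 0x38, 0x80, 0xd6, 0x4b, 0x2c, 0xd6]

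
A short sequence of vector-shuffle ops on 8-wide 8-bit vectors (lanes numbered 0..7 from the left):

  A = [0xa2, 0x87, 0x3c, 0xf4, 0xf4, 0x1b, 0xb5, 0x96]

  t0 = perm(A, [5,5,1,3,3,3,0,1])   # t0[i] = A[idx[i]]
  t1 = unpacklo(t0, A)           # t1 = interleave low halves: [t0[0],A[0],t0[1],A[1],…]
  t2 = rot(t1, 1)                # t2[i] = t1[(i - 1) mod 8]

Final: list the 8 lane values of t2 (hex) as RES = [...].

→ t0 |1b|1b|87|f4|f4|f4|a2|87|
→ t1 |1b|a2|1b|87|87|3c|f4|f4|
→ t2 |f4|1b|a2|1b|87|87|3c|f4|

RES = [ 0xf4  0x1b  0xa2  0x1b  0x87  0x87  0x3c  0xf4 ]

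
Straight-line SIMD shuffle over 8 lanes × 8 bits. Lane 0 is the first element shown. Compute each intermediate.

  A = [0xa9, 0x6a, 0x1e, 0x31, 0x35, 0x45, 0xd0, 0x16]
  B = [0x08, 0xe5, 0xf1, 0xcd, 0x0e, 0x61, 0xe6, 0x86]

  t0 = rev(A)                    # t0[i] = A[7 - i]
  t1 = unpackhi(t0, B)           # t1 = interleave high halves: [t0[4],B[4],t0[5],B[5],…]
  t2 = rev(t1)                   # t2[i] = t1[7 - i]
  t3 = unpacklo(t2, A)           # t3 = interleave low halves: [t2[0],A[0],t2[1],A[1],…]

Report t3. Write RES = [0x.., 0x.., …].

  t0: 16 d0 45 35 31 1e 6a a9
  t1: 31 0e 1e 61 6a e6 a9 86
  t2: 86 a9 e6 6a 61 1e 0e 31
  t3: 86 a9 a9 6a e6 1e 6a 31

RES = [ 0x86  0xa9  0xa9  0x6a  0xe6  0x1e  0x6a  0x31 ]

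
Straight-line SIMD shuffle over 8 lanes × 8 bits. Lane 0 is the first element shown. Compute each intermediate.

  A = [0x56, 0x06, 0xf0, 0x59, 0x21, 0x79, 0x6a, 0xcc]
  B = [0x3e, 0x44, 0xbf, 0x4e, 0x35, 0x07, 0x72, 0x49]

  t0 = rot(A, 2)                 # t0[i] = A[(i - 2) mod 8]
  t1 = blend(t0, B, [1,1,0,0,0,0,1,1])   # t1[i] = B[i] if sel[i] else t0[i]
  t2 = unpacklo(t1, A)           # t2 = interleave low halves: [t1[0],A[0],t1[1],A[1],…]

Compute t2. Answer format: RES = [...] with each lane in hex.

→ t0 |6a|cc|56|06|f0|59|21|79|
→ t1 |3e|44|56|06|f0|59|72|49|
→ t2 |3e|56|44|06|56|f0|06|59|

RES = [0x3e, 0x56, 0x44, 0x06, 0x56, 0xf0, 0x06, 0x59]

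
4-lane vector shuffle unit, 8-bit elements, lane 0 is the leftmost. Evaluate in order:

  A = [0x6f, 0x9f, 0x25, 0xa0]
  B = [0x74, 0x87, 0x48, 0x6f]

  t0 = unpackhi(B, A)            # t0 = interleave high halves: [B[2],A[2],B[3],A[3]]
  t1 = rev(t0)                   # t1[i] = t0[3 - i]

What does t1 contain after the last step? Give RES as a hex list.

RES = [ 0xa0  0x6f  0x25  0x48 ]

→ t0 |48|25|6f|a0|
→ t1 |a0|6f|25|48|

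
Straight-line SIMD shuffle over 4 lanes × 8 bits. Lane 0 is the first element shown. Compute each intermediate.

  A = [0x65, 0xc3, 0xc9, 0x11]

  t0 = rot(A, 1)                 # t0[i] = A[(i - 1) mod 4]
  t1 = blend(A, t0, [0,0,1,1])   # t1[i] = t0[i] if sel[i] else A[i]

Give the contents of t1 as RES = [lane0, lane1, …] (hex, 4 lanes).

RES = [0x65, 0xc3, 0xc3, 0xc9]

→ t0 |11|65|c3|c9|
→ t1 |65|c3|c3|c9|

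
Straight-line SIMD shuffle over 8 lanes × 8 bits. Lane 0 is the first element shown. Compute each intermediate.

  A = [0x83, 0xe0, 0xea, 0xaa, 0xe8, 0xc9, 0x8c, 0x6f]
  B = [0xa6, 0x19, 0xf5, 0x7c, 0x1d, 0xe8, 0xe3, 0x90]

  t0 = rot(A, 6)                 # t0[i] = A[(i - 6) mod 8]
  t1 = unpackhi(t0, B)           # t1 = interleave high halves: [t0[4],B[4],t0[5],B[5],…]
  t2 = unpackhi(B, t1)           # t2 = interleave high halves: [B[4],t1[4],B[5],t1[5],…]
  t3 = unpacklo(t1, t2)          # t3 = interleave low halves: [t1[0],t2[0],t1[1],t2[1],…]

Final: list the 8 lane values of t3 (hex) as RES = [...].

t0 = [0xea, 0xaa, 0xe8, 0xc9, 0x8c, 0x6f, 0x83, 0xe0]
t1 = [0x8c, 0x1d, 0x6f, 0xe8, 0x83, 0xe3, 0xe0, 0x90]
t2 = [0x1d, 0x83, 0xe8, 0xe3, 0xe3, 0xe0, 0x90, 0x90]
t3 = [0x8c, 0x1d, 0x1d, 0x83, 0x6f, 0xe8, 0xe8, 0xe3]

RES = [0x8c, 0x1d, 0x1d, 0x83, 0x6f, 0xe8, 0xe8, 0xe3]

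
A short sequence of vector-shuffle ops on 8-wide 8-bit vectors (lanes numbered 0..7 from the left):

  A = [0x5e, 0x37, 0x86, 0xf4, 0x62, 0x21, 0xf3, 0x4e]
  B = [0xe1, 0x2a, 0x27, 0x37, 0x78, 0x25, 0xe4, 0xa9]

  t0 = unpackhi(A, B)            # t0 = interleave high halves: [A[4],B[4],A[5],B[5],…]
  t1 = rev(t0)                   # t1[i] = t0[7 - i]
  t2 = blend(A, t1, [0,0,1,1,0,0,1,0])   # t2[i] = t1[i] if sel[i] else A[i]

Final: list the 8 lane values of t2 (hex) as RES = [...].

  t0: 62 78 21 25 f3 e4 4e a9
  t1: a9 4e e4 f3 25 21 78 62
  t2: 5e 37 e4 f3 62 21 78 4e

RES = [ 0x5e  0x37  0xe4  0xf3  0x62  0x21  0x78  0x4e ]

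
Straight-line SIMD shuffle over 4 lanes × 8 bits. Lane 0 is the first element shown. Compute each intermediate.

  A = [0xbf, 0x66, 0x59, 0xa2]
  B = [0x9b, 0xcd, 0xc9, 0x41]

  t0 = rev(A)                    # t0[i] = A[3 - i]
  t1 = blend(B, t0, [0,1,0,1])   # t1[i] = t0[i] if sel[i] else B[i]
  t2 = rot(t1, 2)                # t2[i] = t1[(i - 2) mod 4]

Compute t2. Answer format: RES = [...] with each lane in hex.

t0 = [0xa2, 0x59, 0x66, 0xbf]
t1 = [0x9b, 0x59, 0xc9, 0xbf]
t2 = [0xc9, 0xbf, 0x9b, 0x59]

RES = [0xc9, 0xbf, 0x9b, 0x59]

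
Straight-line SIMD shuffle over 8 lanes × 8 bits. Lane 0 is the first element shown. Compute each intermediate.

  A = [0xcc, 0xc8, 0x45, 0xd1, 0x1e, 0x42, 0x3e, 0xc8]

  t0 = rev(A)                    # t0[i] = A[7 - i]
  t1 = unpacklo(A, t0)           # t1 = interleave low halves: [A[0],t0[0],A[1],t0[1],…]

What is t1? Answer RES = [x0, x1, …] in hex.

RES = [0xcc, 0xc8, 0xc8, 0x3e, 0x45, 0x42, 0xd1, 0x1e]

→ t0 |c8|3e|42|1e|d1|45|c8|cc|
→ t1 |cc|c8|c8|3e|45|42|d1|1e|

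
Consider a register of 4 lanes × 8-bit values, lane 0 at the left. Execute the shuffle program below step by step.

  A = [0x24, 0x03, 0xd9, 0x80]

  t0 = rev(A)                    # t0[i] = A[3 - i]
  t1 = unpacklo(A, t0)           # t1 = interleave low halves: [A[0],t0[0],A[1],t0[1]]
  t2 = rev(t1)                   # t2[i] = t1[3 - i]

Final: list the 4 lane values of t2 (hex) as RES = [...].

→ t0 |80|d9|03|24|
→ t1 |24|80|03|d9|
→ t2 |d9|03|80|24|

RES = [0xd9, 0x03, 0x80, 0x24]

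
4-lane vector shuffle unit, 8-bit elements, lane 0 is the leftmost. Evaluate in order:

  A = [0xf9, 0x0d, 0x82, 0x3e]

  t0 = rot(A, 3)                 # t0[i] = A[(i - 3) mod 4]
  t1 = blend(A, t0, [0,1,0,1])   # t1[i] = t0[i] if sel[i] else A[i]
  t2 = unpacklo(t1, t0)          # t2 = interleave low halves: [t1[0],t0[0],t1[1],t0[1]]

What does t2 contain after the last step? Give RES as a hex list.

t0 = [0x0d, 0x82, 0x3e, 0xf9]
t1 = [0xf9, 0x82, 0x82, 0xf9]
t2 = [0xf9, 0x0d, 0x82, 0x82]

RES = [ 0xf9  0x0d  0x82  0x82 ]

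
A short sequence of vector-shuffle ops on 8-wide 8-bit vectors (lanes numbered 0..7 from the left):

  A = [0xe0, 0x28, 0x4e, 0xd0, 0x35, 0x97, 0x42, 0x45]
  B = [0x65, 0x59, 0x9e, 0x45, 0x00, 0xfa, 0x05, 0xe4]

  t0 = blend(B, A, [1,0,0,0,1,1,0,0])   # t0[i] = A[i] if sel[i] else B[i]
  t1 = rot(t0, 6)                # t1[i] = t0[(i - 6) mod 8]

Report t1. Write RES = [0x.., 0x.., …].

RES = [ 0x9e  0x45  0x35  0x97  0x05  0xe4  0xe0  0x59 ]

→ t0 |e0|59|9e|45|35|97|05|e4|
→ t1 |9e|45|35|97|05|e4|e0|59|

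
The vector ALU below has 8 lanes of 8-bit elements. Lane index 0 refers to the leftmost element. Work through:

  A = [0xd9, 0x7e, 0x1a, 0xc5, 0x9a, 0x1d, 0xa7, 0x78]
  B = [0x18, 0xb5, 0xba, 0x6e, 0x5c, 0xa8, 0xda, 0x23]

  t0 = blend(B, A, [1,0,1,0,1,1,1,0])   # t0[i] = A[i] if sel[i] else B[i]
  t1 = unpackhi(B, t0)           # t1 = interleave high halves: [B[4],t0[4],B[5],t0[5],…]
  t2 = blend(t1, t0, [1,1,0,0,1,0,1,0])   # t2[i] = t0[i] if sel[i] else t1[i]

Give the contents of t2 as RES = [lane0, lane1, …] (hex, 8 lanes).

→ t0 |d9|b5|1a|6e|9a|1d|a7|23|
→ t1 |5c|9a|a8|1d|da|a7|23|23|
→ t2 |d9|b5|a8|1d|9a|a7|a7|23|

RES = [0xd9, 0xb5, 0xa8, 0x1d, 0x9a, 0xa7, 0xa7, 0x23]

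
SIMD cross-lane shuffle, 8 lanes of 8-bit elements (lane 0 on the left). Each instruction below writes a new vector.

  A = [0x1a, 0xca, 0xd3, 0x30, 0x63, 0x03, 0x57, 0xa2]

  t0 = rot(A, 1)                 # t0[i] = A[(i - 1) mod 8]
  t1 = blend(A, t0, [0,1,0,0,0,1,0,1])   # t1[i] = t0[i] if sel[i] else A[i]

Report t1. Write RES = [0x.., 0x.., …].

RES = [0x1a, 0x1a, 0xd3, 0x30, 0x63, 0x63, 0x57, 0x57]

t0 = [0xa2, 0x1a, 0xca, 0xd3, 0x30, 0x63, 0x03, 0x57]
t1 = [0x1a, 0x1a, 0xd3, 0x30, 0x63, 0x63, 0x57, 0x57]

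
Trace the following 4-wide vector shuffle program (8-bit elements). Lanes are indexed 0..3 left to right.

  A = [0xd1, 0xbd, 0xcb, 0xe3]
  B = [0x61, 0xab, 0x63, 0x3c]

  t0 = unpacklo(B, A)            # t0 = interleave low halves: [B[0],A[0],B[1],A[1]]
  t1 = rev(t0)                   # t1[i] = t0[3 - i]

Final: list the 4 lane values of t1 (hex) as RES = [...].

t0 = [0x61, 0xd1, 0xab, 0xbd]
t1 = [0xbd, 0xab, 0xd1, 0x61]

RES = [0xbd, 0xab, 0xd1, 0x61]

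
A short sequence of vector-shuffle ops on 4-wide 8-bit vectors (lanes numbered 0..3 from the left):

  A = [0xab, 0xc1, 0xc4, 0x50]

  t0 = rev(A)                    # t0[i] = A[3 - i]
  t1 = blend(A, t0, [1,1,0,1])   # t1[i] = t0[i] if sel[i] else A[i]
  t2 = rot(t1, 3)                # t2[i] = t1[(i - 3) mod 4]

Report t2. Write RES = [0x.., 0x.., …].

RES = [0xc4, 0xc4, 0xab, 0x50]

  t0: 50 c4 c1 ab
  t1: 50 c4 c4 ab
  t2: c4 c4 ab 50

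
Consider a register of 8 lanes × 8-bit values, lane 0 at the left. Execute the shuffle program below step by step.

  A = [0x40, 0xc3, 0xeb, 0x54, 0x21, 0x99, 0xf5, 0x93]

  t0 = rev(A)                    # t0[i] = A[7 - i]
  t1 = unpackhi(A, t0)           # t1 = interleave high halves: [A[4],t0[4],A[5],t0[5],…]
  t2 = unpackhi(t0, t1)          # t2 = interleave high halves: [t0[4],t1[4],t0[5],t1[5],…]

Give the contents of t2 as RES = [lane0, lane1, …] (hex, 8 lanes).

→ t0 |93|f5|99|21|54|eb|c3|40|
→ t1 |21|54|99|eb|f5|c3|93|40|
→ t2 |54|f5|eb|c3|c3|93|40|40|

RES = [0x54, 0xf5, 0xeb, 0xc3, 0xc3, 0x93, 0x40, 0x40]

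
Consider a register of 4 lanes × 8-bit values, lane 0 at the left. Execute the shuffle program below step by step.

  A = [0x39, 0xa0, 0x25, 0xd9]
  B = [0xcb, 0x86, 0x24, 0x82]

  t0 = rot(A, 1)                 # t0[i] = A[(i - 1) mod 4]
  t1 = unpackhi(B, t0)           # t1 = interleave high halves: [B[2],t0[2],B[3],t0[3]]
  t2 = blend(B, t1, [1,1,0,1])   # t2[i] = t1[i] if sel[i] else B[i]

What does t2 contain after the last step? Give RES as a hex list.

RES = [ 0x24  0xa0  0x24  0x25 ]

  t0: d9 39 a0 25
  t1: 24 a0 82 25
  t2: 24 a0 24 25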